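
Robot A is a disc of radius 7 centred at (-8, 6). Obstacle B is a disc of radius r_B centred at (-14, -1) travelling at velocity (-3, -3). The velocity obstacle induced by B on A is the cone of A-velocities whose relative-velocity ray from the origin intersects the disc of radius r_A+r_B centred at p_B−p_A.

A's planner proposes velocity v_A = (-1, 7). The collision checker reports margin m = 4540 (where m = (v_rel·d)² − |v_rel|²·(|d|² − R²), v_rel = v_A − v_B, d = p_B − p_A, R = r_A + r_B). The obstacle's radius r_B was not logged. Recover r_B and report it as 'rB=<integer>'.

m = 4540
d = (-6, -7);  v_rel = (2, 10),  |v_rel|² = 104
v_rel×d = (2)·(-7) − (10)·(-6) = 46
since m = R²·104 − 46²:  R² = (2116 + 4540) / 104 = 64
R = √64 = 8  ⇒  r_B = 8 − 7 = 1

rB=1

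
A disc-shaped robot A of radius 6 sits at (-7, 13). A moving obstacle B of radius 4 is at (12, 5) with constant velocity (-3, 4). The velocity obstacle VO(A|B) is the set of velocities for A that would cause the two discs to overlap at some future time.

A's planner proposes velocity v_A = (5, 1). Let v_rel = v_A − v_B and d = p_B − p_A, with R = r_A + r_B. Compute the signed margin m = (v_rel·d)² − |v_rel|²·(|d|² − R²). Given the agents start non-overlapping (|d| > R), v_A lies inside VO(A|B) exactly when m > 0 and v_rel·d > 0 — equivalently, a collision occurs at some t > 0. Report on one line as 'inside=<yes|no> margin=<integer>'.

d = (19, -8),  |d|² = 425;  R = 6+4 = 10,  c = 425−10² = 325
v_rel = (8, -3),  |v_rel|² = 73;  v_rel·d = (8)·(19) + (-3)·(-8) = 176
73·t² − 352·t + 325 = 0  ⇒  m = 176² − 73·325 = 7251
m = 7251 > 0,  v_rel·d = 176 > 0  ⇒  inside

inside=yes margin=7251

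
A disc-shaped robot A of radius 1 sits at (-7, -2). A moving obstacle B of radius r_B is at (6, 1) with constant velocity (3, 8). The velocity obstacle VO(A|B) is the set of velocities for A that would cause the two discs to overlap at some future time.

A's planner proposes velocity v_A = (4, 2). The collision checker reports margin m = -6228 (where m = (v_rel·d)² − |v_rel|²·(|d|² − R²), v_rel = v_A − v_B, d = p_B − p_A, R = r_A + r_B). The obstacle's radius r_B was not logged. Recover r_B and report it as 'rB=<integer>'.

m = -6228
d = (13, 3);  v_rel = (1, -6),  |v_rel|² = 37
v_rel×d = (1)·(3) − (-6)·(13) = 81
since m = R²·37 − 81²:  R² = (6561 + -6228) / 37 = 9
R = √9 = 3  ⇒  r_B = 3 − 1 = 2

rB=2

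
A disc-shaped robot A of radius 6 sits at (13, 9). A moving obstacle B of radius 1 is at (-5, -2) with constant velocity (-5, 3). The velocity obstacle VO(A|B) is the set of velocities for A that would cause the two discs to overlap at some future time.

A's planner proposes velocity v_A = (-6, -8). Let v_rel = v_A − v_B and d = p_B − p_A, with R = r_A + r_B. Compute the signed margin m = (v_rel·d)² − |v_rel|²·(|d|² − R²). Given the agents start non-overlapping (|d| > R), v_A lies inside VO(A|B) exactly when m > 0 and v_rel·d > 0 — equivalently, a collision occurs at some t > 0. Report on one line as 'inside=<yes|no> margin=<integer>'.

d = (-18, -11),  |d|² = 445;  R = 6+1 = 7,  c = 445−7² = 396
v_rel = (-1, -11),  |v_rel|² = 122;  v_rel·d = (-1)·(-18) + (-11)·(-11) = 139
122·t² − 278·t + 396 = 0  ⇒  m = 139² − 122·396 = -28991
m = -28991 < 0,  v_rel·d = 139 > 0  ⇒  outside

inside=no margin=-28991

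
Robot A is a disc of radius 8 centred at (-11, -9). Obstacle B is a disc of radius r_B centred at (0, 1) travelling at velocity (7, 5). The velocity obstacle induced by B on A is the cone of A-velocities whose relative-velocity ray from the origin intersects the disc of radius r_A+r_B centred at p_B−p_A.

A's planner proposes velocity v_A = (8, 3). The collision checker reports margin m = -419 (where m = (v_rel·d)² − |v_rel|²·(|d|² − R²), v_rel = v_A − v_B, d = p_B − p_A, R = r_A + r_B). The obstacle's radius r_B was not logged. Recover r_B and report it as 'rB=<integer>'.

m = -419
d = (11, 10);  v_rel = (1, -2),  |v_rel|² = 5
v_rel×d = (1)·(10) − (-2)·(11) = 32
since m = R²·5 − 32²:  R² = (1024 + -419) / 5 = 121
R = √121 = 11  ⇒  r_B = 11 − 8 = 3

rB=3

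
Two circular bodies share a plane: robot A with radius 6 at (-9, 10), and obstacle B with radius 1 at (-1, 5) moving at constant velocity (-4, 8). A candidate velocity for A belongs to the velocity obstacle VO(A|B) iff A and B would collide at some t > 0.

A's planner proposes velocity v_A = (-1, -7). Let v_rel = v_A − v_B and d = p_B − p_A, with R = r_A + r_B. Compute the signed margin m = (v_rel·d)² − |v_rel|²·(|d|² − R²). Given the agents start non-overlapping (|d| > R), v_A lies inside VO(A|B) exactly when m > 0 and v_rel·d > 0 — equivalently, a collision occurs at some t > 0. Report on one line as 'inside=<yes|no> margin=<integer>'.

d = (8, -5),  |d|² = 89;  R = 6+1 = 7,  c = 89−7² = 40
v_rel = (3, -15),  |v_rel|² = 234;  v_rel·d = (3)·(8) + (-15)·(-5) = 99
234·t² − 198·t + 40 = 0  ⇒  m = 99² − 234·40 = 441
m = 441 > 0,  v_rel·d = 99 > 0  ⇒  inside

inside=yes margin=441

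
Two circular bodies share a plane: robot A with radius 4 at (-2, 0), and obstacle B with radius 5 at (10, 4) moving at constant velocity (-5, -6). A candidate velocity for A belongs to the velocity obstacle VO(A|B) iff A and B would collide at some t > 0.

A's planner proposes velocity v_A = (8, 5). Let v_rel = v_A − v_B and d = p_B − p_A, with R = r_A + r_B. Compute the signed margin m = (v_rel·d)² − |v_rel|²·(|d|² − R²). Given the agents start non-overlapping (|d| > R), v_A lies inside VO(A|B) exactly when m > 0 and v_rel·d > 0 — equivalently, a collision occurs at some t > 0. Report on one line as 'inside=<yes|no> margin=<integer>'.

d = (12, 4),  |d|² = 160;  R = 4+5 = 9,  c = 160−9² = 79
v_rel = (13, 11),  |v_rel|² = 290;  v_rel·d = (13)·(12) + (11)·(4) = 200
290·t² − 400·t + 79 = 0  ⇒  m = 200² − 290·79 = 17090
m = 17090 > 0,  v_rel·d = 200 > 0  ⇒  inside

inside=yes margin=17090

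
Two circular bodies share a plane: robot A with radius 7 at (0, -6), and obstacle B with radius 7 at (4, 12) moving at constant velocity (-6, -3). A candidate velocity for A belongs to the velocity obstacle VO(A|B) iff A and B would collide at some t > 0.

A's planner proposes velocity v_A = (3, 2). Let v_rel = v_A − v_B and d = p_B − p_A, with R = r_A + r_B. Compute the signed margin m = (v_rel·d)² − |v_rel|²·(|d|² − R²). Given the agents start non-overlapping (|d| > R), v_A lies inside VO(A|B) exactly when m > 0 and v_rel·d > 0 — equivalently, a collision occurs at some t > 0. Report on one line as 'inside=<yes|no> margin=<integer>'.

d = (4, 18),  |d|² = 340;  R = 7+7 = 14,  c = 340−14² = 144
v_rel = (9, 5),  |v_rel|² = 106;  v_rel·d = (9)·(4) + (5)·(18) = 126
106·t² − 252·t + 144 = 0  ⇒  m = 126² − 106·144 = 612
m = 612 > 0,  v_rel·d = 126 > 0  ⇒  inside

inside=yes margin=612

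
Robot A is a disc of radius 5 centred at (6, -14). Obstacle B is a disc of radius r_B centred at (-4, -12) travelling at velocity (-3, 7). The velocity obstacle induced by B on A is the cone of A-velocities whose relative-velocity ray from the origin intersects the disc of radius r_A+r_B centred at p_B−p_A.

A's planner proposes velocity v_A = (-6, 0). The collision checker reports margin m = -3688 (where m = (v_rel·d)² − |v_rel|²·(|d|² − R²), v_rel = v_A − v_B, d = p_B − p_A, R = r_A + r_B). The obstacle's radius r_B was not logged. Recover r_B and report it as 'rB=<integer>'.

m = -3688
d = (-10, 2);  v_rel = (-3, -7),  |v_rel|² = 58
v_rel×d = (-3)·(2) − (-7)·(-10) = -76
since m = R²·58 − (-76)²:  R² = (5776 + -3688) / 58 = 36
R = √36 = 6  ⇒  r_B = 6 − 5 = 1

rB=1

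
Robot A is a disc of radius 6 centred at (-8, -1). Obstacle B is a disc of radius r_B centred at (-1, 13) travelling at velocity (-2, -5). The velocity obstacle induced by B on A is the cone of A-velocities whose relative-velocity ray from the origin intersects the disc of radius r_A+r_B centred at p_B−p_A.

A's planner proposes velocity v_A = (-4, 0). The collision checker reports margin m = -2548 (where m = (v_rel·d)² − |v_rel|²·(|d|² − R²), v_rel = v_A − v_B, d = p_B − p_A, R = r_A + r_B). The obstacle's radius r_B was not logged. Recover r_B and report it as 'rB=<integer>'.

m = -2548
d = (7, 14);  v_rel = (-2, 5),  |v_rel|² = 29
v_rel×d = (-2)·(14) − (5)·(7) = -63
since m = R²·29 − (-63)²:  R² = (3969 + -2548) / 29 = 49
R = √49 = 7  ⇒  r_B = 7 − 6 = 1

rB=1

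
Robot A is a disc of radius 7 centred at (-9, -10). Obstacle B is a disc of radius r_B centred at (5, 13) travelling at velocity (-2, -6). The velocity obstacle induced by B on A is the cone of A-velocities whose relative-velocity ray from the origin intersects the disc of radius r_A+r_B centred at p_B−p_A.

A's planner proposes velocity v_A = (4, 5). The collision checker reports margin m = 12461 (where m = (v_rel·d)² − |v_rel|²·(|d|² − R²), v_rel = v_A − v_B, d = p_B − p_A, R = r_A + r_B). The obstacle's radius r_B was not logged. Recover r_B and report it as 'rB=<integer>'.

m = 12461
d = (14, 23);  v_rel = (6, 11),  |v_rel|² = 157
v_rel×d = (6)·(23) − (11)·(14) = -16
since m = R²·157 − (-16)²:  R² = (256 + 12461) / 157 = 81
R = √81 = 9  ⇒  r_B = 9 − 7 = 2

rB=2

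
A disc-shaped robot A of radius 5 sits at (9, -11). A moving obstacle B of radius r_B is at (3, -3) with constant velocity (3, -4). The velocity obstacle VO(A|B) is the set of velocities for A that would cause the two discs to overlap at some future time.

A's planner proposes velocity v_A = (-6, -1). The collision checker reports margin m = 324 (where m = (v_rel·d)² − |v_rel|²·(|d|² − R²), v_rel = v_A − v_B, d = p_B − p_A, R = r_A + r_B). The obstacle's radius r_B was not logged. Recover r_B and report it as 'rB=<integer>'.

m = 324
d = (-6, 8);  v_rel = (-9, 3),  |v_rel|² = 90
v_rel×d = (-9)·(8) − (3)·(-6) = -54
since m = R²·90 − (-54)²:  R² = (2916 + 324) / 90 = 36
R = √36 = 6  ⇒  r_B = 6 − 5 = 1

rB=1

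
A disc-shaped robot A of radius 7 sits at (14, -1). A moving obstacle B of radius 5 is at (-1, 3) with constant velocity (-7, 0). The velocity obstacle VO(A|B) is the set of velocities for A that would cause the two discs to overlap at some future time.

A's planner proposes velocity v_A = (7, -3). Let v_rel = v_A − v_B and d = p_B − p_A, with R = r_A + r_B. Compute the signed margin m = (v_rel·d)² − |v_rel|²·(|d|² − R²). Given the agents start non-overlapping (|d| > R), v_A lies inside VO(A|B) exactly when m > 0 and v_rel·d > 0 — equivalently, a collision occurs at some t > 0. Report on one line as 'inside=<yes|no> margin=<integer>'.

d = (-15, 4),  |d|² = 241;  R = 7+5 = 12,  c = 241−12² = 97
v_rel = (14, -3),  |v_rel|² = 205;  v_rel·d = (14)·(-15) + (-3)·(4) = -222
205·t² + 444·t + 97 = 0  ⇒  m = (-222)² − 205·97 = 29399
m = 29399 > 0,  v_rel·d = -222 < 0  ⇒  outside

inside=no margin=29399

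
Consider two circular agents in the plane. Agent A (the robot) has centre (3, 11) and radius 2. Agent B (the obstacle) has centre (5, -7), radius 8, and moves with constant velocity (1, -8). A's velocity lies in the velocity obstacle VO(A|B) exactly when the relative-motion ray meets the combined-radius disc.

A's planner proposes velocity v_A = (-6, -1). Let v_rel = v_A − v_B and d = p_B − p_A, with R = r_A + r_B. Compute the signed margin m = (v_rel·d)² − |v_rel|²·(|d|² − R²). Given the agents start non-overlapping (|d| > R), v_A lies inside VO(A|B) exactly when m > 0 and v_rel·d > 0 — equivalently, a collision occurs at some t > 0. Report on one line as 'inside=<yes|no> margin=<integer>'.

d = (2, -18),  |d|² = 328;  R = 2+8 = 10,  c = 328−10² = 228
v_rel = (-7, 7),  |v_rel|² = 98;  v_rel·d = (-7)·(2) + (7)·(-18) = -140
98·t² + 280·t + 228 = 0  ⇒  m = (-140)² − 98·228 = -2744
m = -2744 < 0,  v_rel·d = -140 < 0  ⇒  outside

inside=no margin=-2744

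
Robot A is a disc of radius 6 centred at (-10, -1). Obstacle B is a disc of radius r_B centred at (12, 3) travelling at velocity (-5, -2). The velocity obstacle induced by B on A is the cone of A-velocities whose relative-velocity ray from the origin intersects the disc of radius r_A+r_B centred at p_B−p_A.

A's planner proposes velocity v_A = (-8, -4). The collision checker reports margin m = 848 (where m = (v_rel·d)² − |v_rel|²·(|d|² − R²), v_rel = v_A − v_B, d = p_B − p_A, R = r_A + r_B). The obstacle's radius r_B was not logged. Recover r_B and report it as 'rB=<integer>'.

m = 848
d = (22, 4);  v_rel = (-3, -2),  |v_rel|² = 13
v_rel×d = (-3)·(4) − (-2)·(22) = 32
since m = R²·13 − 32²:  R² = (1024 + 848) / 13 = 144
R = √144 = 12  ⇒  r_B = 12 − 6 = 6

rB=6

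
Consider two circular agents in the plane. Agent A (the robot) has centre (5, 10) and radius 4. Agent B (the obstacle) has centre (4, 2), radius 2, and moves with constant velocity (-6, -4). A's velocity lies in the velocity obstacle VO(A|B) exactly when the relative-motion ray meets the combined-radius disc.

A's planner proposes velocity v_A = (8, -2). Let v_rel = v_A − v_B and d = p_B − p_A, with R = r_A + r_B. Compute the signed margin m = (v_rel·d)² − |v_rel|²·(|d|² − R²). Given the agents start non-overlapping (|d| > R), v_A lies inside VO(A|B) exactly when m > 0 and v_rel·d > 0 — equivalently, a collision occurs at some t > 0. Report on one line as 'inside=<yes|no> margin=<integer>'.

d = (-1, -8),  |d|² = 65;  R = 4+2 = 6,  c = 65−6² = 29
v_rel = (14, 2),  |v_rel|² = 200;  v_rel·d = (14)·(-1) + (2)·(-8) = -30
200·t² + 60·t + 29 = 0  ⇒  m = (-30)² − 200·29 = -4900
m = -4900 < 0,  v_rel·d = -30 < 0  ⇒  outside

inside=no margin=-4900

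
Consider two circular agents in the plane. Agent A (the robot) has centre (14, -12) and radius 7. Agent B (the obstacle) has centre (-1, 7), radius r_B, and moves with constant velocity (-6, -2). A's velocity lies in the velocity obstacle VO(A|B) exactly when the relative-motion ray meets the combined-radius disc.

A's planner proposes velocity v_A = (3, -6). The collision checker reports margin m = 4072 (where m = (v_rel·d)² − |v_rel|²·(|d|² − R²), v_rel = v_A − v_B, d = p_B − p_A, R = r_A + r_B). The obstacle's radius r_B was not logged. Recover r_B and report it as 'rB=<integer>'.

m = 4072
d = (-15, 19);  v_rel = (9, -4),  |v_rel|² = 97
v_rel×d = (9)·(19) − (-4)·(-15) = 111
since m = R²·97 − 111²:  R² = (12321 + 4072) / 97 = 169
R = √169 = 13  ⇒  r_B = 13 − 7 = 6

rB=6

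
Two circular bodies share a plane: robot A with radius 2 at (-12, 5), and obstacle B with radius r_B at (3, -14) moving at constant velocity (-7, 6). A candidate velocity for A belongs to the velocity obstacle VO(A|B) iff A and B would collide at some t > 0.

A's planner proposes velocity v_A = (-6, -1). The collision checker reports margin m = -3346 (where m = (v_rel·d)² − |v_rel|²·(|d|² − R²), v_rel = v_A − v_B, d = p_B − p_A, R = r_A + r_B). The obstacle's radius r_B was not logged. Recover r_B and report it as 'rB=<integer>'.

m = -3346
d = (15, -19);  v_rel = (1, -7),  |v_rel|² = 50
v_rel×d = (1)·(-19) − (-7)·(15) = 86
since m = R²·50 − 86²:  R² = (7396 + -3346) / 50 = 81
R = √81 = 9  ⇒  r_B = 9 − 2 = 7

rB=7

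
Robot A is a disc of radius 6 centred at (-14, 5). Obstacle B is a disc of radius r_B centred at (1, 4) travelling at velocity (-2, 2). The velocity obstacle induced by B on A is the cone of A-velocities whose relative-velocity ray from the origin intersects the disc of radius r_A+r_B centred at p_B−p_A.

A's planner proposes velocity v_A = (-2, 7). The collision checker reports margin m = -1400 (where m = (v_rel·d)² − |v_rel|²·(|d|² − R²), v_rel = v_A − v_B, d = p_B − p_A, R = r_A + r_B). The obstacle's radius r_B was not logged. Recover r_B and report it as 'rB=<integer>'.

m = -1400
d = (15, -1);  v_rel = (0, 5),  |v_rel|² = 25
v_rel×d = (0)·(-1) − (5)·(15) = -75
since m = R²·25 − (-75)²:  R² = (5625 + -1400) / 25 = 169
R = √169 = 13  ⇒  r_B = 13 − 6 = 7

rB=7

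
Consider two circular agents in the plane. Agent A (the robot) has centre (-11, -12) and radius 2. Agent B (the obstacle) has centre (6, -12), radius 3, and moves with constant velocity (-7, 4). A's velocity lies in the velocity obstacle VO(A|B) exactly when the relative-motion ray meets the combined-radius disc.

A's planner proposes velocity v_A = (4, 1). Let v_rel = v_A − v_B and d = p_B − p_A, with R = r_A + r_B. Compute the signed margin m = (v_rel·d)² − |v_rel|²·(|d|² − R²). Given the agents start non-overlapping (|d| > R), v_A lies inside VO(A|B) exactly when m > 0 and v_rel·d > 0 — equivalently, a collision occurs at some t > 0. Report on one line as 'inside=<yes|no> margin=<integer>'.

d = (17, 0),  |d|² = 289;  R = 2+3 = 5,  c = 289−5² = 264
v_rel = (11, -3),  |v_rel|² = 130;  v_rel·d = (11)·(17) + (-3)·(0) = 187
130·t² − 374·t + 264 = 0  ⇒  m = 187² − 130·264 = 649
m = 649 > 0,  v_rel·d = 187 > 0  ⇒  inside

inside=yes margin=649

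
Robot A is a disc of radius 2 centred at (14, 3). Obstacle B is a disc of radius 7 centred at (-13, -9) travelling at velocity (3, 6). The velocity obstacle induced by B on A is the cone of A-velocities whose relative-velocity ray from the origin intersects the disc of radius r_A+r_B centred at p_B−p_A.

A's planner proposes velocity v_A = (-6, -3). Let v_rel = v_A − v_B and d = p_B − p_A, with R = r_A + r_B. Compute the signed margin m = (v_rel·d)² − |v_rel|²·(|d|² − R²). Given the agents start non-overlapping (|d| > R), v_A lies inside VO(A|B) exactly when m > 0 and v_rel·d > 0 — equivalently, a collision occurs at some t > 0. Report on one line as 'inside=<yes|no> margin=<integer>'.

d = (-27, -12),  |d|² = 873;  R = 2+7 = 9,  c = 873−9² = 792
v_rel = (-9, -9),  |v_rel|² = 162;  v_rel·d = (-9)·(-27) + (-9)·(-12) = 351
162·t² − 702·t + 792 = 0  ⇒  m = 351² − 162·792 = -5103
m = -5103 < 0,  v_rel·d = 351 > 0  ⇒  outside

inside=no margin=-5103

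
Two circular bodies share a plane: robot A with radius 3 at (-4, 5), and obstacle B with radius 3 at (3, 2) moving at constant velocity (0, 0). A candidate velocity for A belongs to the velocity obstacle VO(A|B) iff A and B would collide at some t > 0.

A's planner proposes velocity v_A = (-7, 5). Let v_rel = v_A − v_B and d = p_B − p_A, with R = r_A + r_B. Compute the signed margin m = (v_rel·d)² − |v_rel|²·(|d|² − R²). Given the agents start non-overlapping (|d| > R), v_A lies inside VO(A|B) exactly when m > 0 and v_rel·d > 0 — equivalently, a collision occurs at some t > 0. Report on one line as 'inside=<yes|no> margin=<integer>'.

d = (7, -3),  |d|² = 58;  R = 3+3 = 6,  c = 58−6² = 22
v_rel = (-7, 5),  |v_rel|² = 74;  v_rel·d = (-7)·(7) + (5)·(-3) = -64
74·t² + 128·t + 22 = 0  ⇒  m = (-64)² − 74·22 = 2468
m = 2468 > 0,  v_rel·d = -64 < 0  ⇒  outside

inside=no margin=2468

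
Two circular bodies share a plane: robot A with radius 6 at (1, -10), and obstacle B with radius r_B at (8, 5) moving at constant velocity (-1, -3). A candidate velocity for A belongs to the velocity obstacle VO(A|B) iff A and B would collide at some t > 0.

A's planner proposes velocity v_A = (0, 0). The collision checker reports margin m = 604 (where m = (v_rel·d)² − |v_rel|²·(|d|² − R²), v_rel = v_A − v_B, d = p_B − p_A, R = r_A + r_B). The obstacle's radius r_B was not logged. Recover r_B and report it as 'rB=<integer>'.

m = 604
d = (7, 15);  v_rel = (1, 3),  |v_rel|² = 10
v_rel×d = (1)·(15) − (3)·(7) = -6
since m = R²·10 − (-6)²:  R² = (36 + 604) / 10 = 64
R = √64 = 8  ⇒  r_B = 8 − 6 = 2

rB=2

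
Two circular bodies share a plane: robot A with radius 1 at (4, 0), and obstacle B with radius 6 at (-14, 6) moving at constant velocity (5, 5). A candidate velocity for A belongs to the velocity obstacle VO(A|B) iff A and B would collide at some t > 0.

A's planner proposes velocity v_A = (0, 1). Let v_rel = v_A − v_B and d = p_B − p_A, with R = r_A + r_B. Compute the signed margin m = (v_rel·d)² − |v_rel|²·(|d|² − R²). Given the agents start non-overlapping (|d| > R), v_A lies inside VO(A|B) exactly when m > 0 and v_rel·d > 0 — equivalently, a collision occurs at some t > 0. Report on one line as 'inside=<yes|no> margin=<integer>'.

d = (-18, 6),  |d|² = 360;  R = 1+6 = 7,  c = 360−7² = 311
v_rel = (-5, -4),  |v_rel|² = 41;  v_rel·d = (-5)·(-18) + (-4)·(6) = 66
41·t² − 132·t + 311 = 0  ⇒  m = 66² − 41·311 = -8395
m = -8395 < 0,  v_rel·d = 66 > 0  ⇒  outside

inside=no margin=-8395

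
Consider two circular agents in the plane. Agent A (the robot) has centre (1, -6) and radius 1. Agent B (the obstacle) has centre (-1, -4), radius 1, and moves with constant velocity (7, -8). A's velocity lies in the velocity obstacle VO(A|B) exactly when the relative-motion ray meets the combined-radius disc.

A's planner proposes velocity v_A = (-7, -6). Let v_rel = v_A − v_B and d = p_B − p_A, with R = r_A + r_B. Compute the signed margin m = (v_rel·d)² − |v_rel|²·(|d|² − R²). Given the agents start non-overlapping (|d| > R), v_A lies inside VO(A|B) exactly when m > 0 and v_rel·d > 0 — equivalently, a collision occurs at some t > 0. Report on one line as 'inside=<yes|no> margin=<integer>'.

d = (-2, 2),  |d|² = 8;  R = 1+1 = 2,  c = 8−2² = 4
v_rel = (-14, 2),  |v_rel|² = 200;  v_rel·d = (-14)·(-2) + (2)·(2) = 32
200·t² − 64·t + 4 = 0  ⇒  m = 32² − 200·4 = 224
m = 224 > 0,  v_rel·d = 32 > 0  ⇒  inside

inside=yes margin=224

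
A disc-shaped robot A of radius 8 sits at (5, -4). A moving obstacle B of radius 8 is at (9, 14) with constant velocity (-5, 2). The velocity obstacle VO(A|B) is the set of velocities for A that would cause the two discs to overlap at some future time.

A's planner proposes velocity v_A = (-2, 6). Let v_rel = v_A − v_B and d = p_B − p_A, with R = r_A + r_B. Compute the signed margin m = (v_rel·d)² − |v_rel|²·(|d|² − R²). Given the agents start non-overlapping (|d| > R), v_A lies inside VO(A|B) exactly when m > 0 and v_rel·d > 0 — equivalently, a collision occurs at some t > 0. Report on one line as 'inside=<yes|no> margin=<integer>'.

d = (4, 18),  |d|² = 340;  R = 8+8 = 16,  c = 340−16² = 84
v_rel = (3, 4),  |v_rel|² = 25;  v_rel·d = (3)·(4) + (4)·(18) = 84
25·t² − 168·t + 84 = 0  ⇒  m = 84² − 25·84 = 4956
m = 4956 > 0,  v_rel·d = 84 > 0  ⇒  inside

inside=yes margin=4956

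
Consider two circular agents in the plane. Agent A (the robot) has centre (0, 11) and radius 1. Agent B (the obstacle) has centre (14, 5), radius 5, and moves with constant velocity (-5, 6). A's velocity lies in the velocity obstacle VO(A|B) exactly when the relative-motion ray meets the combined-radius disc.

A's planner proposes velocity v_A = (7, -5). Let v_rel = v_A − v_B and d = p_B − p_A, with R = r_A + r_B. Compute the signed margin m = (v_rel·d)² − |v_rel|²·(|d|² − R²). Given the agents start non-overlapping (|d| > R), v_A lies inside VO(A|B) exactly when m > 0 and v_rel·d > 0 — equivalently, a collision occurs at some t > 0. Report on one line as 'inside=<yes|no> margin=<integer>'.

d = (14, -6),  |d|² = 232;  R = 1+5 = 6,  c = 232−6² = 196
v_rel = (12, -11),  |v_rel|² = 265;  v_rel·d = (12)·(14) + (-11)·(-6) = 234
265·t² − 468·t + 196 = 0  ⇒  m = 234² − 265·196 = 2816
m = 2816 > 0,  v_rel·d = 234 > 0  ⇒  inside

inside=yes margin=2816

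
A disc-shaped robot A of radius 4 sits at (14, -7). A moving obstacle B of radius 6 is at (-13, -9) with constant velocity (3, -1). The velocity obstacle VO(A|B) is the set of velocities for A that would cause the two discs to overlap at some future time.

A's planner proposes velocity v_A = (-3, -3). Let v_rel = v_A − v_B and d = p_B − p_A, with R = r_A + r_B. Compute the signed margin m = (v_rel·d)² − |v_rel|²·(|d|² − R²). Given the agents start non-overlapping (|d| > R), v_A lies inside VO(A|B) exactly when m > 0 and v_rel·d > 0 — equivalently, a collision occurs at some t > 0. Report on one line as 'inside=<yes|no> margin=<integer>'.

d = (-27, -2),  |d|² = 733;  R = 4+6 = 10,  c = 733−10² = 633
v_rel = (-6, -2),  |v_rel|² = 40;  v_rel·d = (-6)·(-27) + (-2)·(-2) = 166
40·t² − 332·t + 633 = 0  ⇒  m = 166² − 40·633 = 2236
m = 2236 > 0,  v_rel·d = 166 > 0  ⇒  inside

inside=yes margin=2236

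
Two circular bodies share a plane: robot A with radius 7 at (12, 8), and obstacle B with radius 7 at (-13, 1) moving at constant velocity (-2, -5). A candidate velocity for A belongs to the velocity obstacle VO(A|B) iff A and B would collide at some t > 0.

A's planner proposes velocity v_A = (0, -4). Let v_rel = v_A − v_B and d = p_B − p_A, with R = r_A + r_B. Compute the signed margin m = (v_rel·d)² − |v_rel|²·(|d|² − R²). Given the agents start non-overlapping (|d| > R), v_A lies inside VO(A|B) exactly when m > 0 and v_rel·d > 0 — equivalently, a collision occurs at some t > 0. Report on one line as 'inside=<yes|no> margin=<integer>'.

d = (-25, -7),  |d|² = 674;  R = 7+7 = 14,  c = 674−14² = 478
v_rel = (2, 1),  |v_rel|² = 5;  v_rel·d = (2)·(-25) + (1)·(-7) = -57
5·t² + 114·t + 478 = 0  ⇒  m = (-57)² − 5·478 = 859
m = 859 > 0,  v_rel·d = -57 < 0  ⇒  outside

inside=no margin=859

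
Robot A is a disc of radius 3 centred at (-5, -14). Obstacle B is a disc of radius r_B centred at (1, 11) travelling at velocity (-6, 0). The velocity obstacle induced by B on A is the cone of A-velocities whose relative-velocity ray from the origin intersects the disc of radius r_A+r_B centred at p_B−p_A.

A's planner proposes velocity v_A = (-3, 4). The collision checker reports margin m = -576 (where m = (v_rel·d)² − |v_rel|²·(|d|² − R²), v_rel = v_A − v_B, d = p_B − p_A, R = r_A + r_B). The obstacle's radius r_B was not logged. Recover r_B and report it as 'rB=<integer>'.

m = -576
d = (6, 25);  v_rel = (3, 4),  |v_rel|² = 25
v_rel×d = (3)·(25) − (4)·(6) = 51
since m = R²·25 − 51²:  R² = (2601 + -576) / 25 = 81
R = √81 = 9  ⇒  r_B = 9 − 3 = 6

rB=6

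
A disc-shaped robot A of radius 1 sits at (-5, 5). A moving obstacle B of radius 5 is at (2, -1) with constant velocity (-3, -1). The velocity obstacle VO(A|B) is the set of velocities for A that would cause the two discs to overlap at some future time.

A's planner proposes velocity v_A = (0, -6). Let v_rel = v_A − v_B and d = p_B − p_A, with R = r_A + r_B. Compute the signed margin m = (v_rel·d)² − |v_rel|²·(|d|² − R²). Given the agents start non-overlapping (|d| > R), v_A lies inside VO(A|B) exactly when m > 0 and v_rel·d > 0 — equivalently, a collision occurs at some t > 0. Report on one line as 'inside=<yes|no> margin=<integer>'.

d = (7, -6),  |d|² = 85;  R = 1+5 = 6,  c = 85−6² = 49
v_rel = (3, -5),  |v_rel|² = 34;  v_rel·d = (3)·(7) + (-5)·(-6) = 51
34·t² − 102·t + 49 = 0  ⇒  m = 51² − 34·49 = 935
m = 935 > 0,  v_rel·d = 51 > 0  ⇒  inside

inside=yes margin=935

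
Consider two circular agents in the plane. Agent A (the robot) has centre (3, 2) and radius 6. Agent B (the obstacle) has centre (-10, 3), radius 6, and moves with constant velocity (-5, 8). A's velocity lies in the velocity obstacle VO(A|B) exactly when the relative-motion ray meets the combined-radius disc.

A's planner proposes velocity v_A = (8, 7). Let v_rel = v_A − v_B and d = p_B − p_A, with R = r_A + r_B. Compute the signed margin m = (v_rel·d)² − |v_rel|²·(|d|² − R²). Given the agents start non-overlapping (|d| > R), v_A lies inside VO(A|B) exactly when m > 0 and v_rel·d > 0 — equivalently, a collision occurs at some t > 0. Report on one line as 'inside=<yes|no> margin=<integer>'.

d = (-13, 1),  |d|² = 170;  R = 6+6 = 12,  c = 170−12² = 26
v_rel = (13, -1),  |v_rel|² = 170;  v_rel·d = (13)·(-13) + (-1)·(1) = -170
170·t² + 340·t + 26 = 0  ⇒  m = (-170)² − 170·26 = 24480
m = 24480 > 0,  v_rel·d = -170 < 0  ⇒  outside

inside=no margin=24480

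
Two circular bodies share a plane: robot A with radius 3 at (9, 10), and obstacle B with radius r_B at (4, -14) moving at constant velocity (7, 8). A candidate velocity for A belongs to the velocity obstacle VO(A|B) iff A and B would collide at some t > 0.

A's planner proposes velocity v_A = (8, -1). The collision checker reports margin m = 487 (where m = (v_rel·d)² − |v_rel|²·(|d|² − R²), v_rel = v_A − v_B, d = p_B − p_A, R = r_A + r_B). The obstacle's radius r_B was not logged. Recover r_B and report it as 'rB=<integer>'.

m = 487
d = (-5, -24);  v_rel = (1, -9),  |v_rel|² = 82
v_rel×d = (1)·(-24) − (-9)·(-5) = -69
since m = R²·82 − (-69)²:  R² = (4761 + 487) / 82 = 64
R = √64 = 8  ⇒  r_B = 8 − 3 = 5

rB=5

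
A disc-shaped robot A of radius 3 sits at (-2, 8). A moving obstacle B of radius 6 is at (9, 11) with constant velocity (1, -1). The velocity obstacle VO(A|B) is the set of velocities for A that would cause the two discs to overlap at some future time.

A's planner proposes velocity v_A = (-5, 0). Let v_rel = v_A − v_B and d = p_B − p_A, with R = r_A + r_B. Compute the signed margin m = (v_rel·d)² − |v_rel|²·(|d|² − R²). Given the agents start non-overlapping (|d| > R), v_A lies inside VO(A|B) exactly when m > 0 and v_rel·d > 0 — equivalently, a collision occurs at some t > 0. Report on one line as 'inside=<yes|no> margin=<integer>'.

d = (11, 3),  |d|² = 130;  R = 3+6 = 9,  c = 130−9² = 49
v_rel = (-6, 1),  |v_rel|² = 37;  v_rel·d = (-6)·(11) + (1)·(3) = -63
37·t² + 126·t + 49 = 0  ⇒  m = (-63)² − 37·49 = 2156
m = 2156 > 0,  v_rel·d = -63 < 0  ⇒  outside

inside=no margin=2156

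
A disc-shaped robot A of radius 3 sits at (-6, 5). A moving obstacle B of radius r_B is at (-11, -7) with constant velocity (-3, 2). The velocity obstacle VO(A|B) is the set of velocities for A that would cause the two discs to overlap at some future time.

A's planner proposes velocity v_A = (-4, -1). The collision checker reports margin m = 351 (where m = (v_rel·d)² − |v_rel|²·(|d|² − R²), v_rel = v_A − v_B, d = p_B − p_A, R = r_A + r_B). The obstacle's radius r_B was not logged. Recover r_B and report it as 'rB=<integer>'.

m = 351
d = (-5, -12);  v_rel = (-1, -3),  |v_rel|² = 10
v_rel×d = (-1)·(-12) − (-3)·(-5) = -3
since m = R²·10 − (-3)²:  R² = (9 + 351) / 10 = 36
R = √36 = 6  ⇒  r_B = 6 − 3 = 3

rB=3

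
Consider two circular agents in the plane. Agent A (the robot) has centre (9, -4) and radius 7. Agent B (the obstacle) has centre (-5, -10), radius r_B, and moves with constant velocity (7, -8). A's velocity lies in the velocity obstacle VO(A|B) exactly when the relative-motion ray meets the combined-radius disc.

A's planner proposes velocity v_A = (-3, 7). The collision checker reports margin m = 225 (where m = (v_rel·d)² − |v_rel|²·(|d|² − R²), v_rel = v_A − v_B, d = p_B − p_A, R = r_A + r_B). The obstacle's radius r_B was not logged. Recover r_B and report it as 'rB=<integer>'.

m = 225
d = (-14, -6);  v_rel = (-10, 15),  |v_rel|² = 325
v_rel×d = (-10)·(-6) − (15)·(-14) = 270
since m = R²·325 − 270²:  R² = (72900 + 225) / 325 = 225
R = √225 = 15  ⇒  r_B = 15 − 7 = 8

rB=8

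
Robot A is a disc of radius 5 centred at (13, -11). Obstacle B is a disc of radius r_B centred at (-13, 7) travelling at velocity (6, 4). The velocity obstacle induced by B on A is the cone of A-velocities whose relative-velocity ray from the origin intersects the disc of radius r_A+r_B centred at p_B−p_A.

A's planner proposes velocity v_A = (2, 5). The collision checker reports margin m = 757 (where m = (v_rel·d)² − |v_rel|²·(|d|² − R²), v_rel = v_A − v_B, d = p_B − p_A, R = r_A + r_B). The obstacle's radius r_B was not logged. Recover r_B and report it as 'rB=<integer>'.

m = 757
d = (-26, 18);  v_rel = (-4, 1),  |v_rel|² = 17
v_rel×d = (-4)·(18) − (1)·(-26) = -46
since m = R²·17 − (-46)²:  R² = (2116 + 757) / 17 = 169
R = √169 = 13  ⇒  r_B = 13 − 5 = 8

rB=8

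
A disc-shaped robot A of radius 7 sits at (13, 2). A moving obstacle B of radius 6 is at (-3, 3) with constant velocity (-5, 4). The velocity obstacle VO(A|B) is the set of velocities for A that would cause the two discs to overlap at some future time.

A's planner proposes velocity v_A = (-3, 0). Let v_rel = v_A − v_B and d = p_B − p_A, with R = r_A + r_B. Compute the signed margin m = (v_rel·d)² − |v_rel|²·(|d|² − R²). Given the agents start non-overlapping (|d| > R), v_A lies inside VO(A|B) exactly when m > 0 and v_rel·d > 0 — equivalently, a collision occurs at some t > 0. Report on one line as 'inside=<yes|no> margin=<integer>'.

d = (-16, 1),  |d|² = 257;  R = 7+6 = 13,  c = 257−13² = 88
v_rel = (2, -4),  |v_rel|² = 20;  v_rel·d = (2)·(-16) + (-4)·(1) = -36
20·t² + 72·t + 88 = 0  ⇒  m = (-36)² − 20·88 = -464
m = -464 < 0,  v_rel·d = -36 < 0  ⇒  outside

inside=no margin=-464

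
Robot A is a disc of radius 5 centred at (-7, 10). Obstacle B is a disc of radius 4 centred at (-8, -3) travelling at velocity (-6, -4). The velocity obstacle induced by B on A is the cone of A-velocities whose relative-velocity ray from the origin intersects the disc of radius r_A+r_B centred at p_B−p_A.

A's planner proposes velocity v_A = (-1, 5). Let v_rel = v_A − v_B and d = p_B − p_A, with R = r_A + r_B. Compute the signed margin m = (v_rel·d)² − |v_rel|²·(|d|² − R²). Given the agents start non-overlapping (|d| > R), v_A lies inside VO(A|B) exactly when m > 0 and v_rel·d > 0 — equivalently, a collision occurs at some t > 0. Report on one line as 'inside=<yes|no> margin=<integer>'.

d = (-1, -13),  |d|² = 170;  R = 5+4 = 9,  c = 170−9² = 89
v_rel = (5, 9),  |v_rel|² = 106;  v_rel·d = (5)·(-1) + (9)·(-13) = -122
106·t² + 244·t + 89 = 0  ⇒  m = (-122)² − 106·89 = 5450
m = 5450 > 0,  v_rel·d = -122 < 0  ⇒  outside

inside=no margin=5450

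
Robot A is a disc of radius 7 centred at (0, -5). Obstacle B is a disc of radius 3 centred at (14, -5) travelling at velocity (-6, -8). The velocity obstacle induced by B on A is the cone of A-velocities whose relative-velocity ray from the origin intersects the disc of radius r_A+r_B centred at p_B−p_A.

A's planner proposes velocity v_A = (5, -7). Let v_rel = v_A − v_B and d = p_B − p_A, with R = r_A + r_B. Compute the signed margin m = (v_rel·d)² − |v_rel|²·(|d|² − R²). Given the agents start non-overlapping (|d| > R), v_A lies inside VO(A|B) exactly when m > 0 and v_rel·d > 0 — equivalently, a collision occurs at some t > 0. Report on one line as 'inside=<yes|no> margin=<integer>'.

d = (14, 0),  |d|² = 196;  R = 7+3 = 10,  c = 196−10² = 96
v_rel = (11, 1),  |v_rel|² = 122;  v_rel·d = (11)·(14) + (1)·(0) = 154
122·t² − 308·t + 96 = 0  ⇒  m = 154² − 122·96 = 12004
m = 12004 > 0,  v_rel·d = 154 > 0  ⇒  inside

inside=yes margin=12004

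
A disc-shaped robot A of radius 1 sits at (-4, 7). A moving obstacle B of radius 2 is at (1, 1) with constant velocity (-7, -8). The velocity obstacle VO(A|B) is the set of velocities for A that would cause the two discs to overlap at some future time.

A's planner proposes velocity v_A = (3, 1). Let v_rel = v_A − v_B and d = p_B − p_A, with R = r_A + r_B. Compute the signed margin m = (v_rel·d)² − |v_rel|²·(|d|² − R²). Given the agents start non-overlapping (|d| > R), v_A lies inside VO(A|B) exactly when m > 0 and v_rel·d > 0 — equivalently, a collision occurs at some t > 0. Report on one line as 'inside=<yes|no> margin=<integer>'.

d = (5, -6),  |d|² = 61;  R = 1+2 = 3,  c = 61−3² = 52
v_rel = (10, 9),  |v_rel|² = 181;  v_rel·d = (10)·(5) + (9)·(-6) = -4
181·t² + 8·t + 52 = 0  ⇒  m = (-4)² − 181·52 = -9396
m = -9396 < 0,  v_rel·d = -4 < 0  ⇒  outside

inside=no margin=-9396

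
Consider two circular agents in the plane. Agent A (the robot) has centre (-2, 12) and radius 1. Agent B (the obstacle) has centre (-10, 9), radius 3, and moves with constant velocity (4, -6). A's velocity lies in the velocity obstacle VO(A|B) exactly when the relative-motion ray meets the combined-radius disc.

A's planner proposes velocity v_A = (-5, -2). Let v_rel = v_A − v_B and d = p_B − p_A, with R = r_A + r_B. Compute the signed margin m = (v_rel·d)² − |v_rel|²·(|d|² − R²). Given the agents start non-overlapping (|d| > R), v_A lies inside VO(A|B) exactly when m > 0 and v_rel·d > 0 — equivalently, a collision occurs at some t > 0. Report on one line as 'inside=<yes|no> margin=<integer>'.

d = (-8, -3),  |d|² = 73;  R = 1+3 = 4,  c = 73−4² = 57
v_rel = (-9, 4),  |v_rel|² = 97;  v_rel·d = (-9)·(-8) + (4)·(-3) = 60
97·t² − 120·t + 57 = 0  ⇒  m = 60² − 97·57 = -1929
m = -1929 < 0,  v_rel·d = 60 > 0  ⇒  outside

inside=no margin=-1929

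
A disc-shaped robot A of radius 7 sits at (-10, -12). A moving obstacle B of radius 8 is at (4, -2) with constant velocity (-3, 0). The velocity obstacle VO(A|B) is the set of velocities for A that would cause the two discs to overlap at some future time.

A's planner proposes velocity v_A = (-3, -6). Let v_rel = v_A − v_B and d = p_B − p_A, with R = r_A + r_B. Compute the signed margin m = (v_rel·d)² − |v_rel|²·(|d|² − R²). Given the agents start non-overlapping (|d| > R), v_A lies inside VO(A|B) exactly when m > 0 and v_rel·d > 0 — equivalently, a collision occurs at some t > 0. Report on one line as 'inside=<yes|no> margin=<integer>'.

d = (14, 10),  |d|² = 296;  R = 7+8 = 15,  c = 296−15² = 71
v_rel = (0, -6),  |v_rel|² = 36;  v_rel·d = (0)·(14) + (-6)·(10) = -60
36·t² + 120·t + 71 = 0  ⇒  m = (-60)² − 36·71 = 1044
m = 1044 > 0,  v_rel·d = -60 < 0  ⇒  outside

inside=no margin=1044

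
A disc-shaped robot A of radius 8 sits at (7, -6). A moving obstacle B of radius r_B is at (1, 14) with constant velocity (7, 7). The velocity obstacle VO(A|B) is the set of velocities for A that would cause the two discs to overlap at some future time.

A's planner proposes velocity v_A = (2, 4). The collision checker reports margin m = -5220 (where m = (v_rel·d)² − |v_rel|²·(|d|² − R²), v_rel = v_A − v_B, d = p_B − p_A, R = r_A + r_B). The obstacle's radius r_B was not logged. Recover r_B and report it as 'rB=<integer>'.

m = -5220
d = (-6, 20);  v_rel = (-5, -3),  |v_rel|² = 34
v_rel×d = (-5)·(20) − (-3)·(-6) = -118
since m = R²·34 − (-118)²:  R² = (13924 + -5220) / 34 = 256
R = √256 = 16  ⇒  r_B = 16 − 8 = 8

rB=8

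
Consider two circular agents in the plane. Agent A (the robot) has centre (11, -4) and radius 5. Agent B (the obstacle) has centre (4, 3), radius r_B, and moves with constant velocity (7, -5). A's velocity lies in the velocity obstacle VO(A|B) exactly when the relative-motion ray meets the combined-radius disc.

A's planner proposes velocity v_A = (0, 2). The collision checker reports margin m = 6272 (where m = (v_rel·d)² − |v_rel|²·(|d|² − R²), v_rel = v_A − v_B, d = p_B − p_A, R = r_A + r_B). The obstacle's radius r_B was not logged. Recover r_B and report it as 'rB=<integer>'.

m = 6272
d = (-7, 7);  v_rel = (-7, 7),  |v_rel|² = 98
v_rel×d = (-7)·(7) − (7)·(-7) = 0
since m = R²·98 − 0²:  R² = (0 + 6272) / 98 = 64
R = √64 = 8  ⇒  r_B = 8 − 5 = 3

rB=3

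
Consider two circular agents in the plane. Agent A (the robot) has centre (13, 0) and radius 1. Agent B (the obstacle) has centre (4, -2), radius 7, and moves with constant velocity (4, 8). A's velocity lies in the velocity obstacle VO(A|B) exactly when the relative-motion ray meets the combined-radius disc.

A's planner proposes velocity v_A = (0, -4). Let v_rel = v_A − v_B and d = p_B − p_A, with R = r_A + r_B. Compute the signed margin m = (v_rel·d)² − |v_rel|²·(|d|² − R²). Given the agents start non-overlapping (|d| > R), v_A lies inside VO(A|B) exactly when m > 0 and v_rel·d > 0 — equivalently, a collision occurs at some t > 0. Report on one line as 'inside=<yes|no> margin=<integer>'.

d = (-9, -2),  |d|² = 85;  R = 1+7 = 8,  c = 85−8² = 21
v_rel = (-4, -12),  |v_rel|² = 160;  v_rel·d = (-4)·(-9) + (-12)·(-2) = 60
160·t² − 120·t + 21 = 0  ⇒  m = 60² − 160·21 = 240
m = 240 > 0,  v_rel·d = 60 > 0  ⇒  inside

inside=yes margin=240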